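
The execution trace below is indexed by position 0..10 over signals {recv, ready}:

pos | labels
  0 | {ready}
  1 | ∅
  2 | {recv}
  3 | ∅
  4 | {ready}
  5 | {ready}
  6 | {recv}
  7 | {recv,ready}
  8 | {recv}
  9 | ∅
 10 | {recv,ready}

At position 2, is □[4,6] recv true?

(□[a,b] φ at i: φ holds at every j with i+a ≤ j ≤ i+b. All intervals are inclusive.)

Check recv at every j in [6,8]:
  j=6: true
  j=7: true
  j=8: true
All positions satisfy it → formula holds.

Holds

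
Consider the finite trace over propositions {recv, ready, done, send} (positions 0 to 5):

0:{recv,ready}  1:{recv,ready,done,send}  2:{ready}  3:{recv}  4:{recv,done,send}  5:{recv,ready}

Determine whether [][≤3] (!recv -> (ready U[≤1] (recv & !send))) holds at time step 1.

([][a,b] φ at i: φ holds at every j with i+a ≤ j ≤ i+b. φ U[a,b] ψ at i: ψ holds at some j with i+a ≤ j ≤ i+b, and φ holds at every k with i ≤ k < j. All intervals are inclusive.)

Holds

Check (!recv -> (ready U[≤1] (recv & !send))) at every j in [1,4]:
  j=1: antecedent false → ✓
  j=2: antecedent true; consequent holds → ✓
  j=3: antecedent false → ✓
  j=4: antecedent false → ✓
All positions satisfy it → formula holds.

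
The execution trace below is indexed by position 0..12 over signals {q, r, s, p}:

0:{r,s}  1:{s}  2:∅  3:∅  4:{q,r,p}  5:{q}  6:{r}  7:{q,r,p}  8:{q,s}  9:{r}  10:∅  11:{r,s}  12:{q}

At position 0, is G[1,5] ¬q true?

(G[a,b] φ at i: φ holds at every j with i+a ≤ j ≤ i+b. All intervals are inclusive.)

False

Check ¬q at every j in [1,5]:
  j=1: true
  j=2: true
  j=3: true
  j=4: false
  j=5: false
Fails at j=4 → formula fails.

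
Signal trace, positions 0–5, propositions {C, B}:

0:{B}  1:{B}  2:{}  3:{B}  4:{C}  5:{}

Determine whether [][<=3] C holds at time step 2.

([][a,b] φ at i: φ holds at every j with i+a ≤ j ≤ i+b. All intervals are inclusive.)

Does not hold

Check C at every j in [2,5]:
  j=2: false
  j=3: false
  j=4: true
  j=5: false
Fails at j=2 → formula fails.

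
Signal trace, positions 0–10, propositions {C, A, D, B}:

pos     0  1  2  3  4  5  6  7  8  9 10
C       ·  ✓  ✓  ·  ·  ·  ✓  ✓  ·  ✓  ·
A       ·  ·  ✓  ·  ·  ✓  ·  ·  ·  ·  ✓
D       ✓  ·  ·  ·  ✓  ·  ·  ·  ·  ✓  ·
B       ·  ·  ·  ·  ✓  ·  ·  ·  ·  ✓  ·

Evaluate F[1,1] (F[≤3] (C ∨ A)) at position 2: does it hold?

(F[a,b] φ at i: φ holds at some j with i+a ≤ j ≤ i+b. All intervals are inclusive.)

Check F[≤3] (C ∨ A) at each j in [3,3]:
  j=3: holds (witness at 5)
Found at j=3 → formula holds.

Yes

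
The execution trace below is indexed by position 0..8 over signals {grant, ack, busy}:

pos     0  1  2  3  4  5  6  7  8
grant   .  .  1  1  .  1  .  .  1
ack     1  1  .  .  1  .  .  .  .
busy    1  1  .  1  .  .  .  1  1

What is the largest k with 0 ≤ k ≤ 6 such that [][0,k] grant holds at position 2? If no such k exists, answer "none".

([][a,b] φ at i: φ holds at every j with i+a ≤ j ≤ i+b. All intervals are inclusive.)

1

grant must hold from j=2 onward; find where it first fails.
  j=2: holds
  j=3: holds
  j=4: fails
Holds on [2,3], so largest k = 1.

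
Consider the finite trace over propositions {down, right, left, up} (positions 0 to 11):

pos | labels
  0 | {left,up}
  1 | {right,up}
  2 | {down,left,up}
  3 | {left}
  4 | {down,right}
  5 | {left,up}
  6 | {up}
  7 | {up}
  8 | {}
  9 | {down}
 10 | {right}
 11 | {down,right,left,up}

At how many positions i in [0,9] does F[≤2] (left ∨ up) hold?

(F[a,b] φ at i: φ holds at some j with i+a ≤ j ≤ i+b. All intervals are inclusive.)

9

Evaluate at each i in [0,9]:
  i=0: ✓ (witness j=0)
  i=1: ✓ (witness j=1)
  i=2: ✓ (witness j=2)
  i=3: ✓ (witness j=3)
  i=4: ✓ (witness j=5)
  i=5: ✓ (witness j=5)
  i=6: ✓ (witness j=6)
  i=7: ✓ (witness j=7)
  i=8: ✗ (none in [8,10])
  i=9: ✓ (witness j=11)
Positions where it holds: {0, 1, 2, 3, 4, 5, 6, 7, 9} → 9.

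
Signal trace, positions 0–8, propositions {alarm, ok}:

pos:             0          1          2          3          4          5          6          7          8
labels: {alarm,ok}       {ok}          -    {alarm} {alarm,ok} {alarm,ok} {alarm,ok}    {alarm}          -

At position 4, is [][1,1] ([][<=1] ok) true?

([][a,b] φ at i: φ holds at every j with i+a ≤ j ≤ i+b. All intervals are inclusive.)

Check [][<=1] ok at every j in [5,5]:
  j=5: holds on [5,6]
All positions satisfy it → formula holds.

Holds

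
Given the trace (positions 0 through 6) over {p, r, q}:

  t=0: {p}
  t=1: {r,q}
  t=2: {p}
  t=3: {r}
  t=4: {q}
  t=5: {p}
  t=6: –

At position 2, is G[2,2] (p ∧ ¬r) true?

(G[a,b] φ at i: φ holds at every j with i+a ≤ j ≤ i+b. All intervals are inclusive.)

False

Check (p ∧ ¬r) at every j in [4,4]:
  j=4: false
Fails at j=4 → formula fails.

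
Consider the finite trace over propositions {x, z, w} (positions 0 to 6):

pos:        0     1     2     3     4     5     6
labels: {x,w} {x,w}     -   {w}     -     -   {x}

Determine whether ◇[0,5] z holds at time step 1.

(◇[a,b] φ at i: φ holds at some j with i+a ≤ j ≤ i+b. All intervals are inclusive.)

Check z at each j in [1,6]:
  j=1: false
  j=2: false
  j=3: false
  j=4: false
  j=5: false
  j=6: false
No position in the window satisfies it → formula fails.

False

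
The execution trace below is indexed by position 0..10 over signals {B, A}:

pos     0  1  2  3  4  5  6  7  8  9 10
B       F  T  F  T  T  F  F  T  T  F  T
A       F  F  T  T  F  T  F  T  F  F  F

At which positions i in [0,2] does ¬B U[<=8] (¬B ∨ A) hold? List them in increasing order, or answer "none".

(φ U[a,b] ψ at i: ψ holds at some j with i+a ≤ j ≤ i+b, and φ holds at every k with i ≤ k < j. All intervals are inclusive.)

0, 2

Evaluate at each i in [0,2]:
  i=0: ✓ (rhs at j=0)
  i=1: ✗ (lhs fails at k=1 before rhs at j=2)
  i=2: ✓ (rhs at j=2)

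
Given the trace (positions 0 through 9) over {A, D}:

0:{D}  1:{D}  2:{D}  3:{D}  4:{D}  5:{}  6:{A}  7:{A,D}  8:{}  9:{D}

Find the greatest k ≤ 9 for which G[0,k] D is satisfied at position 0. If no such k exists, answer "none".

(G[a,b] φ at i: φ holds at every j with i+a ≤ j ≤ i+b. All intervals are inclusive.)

4

D must hold from j=0 onward; find where it first fails.
  j=0: holds
  j=1: holds
  j=2: holds
  j=3: holds
  j=4: holds
  j=5: fails
Holds on [0,4], so largest k = 4.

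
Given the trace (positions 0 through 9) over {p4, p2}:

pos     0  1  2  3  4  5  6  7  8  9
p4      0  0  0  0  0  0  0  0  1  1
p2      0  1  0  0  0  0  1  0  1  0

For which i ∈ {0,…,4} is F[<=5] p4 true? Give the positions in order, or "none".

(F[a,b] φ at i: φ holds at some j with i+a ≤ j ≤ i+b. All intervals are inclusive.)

3, 4

Evaluate at each i in [0,4]:
  i=0: ✗ (none in [0,5])
  i=1: ✗ (none in [1,6])
  i=2: ✗ (none in [2,7])
  i=3: ✓ (witness j=8)
  i=4: ✓ (witness j=8)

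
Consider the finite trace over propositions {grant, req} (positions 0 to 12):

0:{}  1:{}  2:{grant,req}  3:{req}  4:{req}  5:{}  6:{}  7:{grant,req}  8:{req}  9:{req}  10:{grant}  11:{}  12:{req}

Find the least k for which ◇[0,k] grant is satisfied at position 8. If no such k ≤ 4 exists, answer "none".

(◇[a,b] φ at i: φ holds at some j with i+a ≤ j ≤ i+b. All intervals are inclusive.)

2

Scan j = 8,9,… for grant:
  j=8: fails
  j=9: fails
  j=10: holds
First hit at j=10, so smallest k = 10-8 = 2.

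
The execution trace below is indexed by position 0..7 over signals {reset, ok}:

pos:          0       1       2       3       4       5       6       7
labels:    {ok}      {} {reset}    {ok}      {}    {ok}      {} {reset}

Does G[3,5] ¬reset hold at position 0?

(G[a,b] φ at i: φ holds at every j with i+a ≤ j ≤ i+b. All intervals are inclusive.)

Holds

Check ¬reset at every j in [3,5]:
  j=3: true
  j=4: true
  j=5: true
All positions satisfy it → formula holds.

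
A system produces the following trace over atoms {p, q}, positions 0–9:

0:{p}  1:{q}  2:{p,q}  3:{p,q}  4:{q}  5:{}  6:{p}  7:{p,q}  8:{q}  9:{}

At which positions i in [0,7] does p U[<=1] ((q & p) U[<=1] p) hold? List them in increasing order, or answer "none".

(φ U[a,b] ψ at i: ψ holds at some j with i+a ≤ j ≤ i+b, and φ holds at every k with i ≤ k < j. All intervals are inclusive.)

0, 2, 3, 6, 7

Evaluate at each i in [0,7]:
  i=0: ✓ (rhs at j=0)
  i=1: ✗ (lhs fails at k=1 before rhs at j=2)
  i=2: ✓ (rhs at j=2)
  i=3: ✓ (rhs at j=3)
  i=4: ✗ (no rhs in [4,5])
  i=5: ✗ (lhs fails at k=5 before rhs at j=6)
  i=6: ✓ (rhs at j=6)
  i=7: ✓ (rhs at j=7)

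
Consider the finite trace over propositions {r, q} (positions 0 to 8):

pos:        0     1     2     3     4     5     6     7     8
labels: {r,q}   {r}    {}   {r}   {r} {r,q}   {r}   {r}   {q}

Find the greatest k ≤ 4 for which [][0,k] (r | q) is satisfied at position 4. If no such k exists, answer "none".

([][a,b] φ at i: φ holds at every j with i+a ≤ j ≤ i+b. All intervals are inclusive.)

4

(r | q) must hold from j=4 onward; find where it first fails.
  j=4: holds
  j=5: holds
  j=6: holds
  j=7: holds
  j=8: holds
Holds through j=8; largest k = 4.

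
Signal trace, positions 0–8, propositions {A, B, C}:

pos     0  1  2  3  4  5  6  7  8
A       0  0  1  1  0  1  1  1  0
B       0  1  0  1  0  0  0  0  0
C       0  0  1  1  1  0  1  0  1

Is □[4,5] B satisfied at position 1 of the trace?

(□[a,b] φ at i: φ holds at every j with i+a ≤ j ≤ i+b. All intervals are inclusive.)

Does not hold

Check B at every j in [5,6]:
  j=5: false
  j=6: false
Fails at j=5 → formula fails.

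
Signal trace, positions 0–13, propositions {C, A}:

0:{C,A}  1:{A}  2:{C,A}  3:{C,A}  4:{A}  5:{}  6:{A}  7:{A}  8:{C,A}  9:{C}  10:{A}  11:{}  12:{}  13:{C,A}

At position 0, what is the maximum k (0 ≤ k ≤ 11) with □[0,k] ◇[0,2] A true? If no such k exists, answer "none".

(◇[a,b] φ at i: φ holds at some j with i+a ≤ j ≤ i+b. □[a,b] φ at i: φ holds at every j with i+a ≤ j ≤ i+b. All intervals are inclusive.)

11

◇[0,2] A must hold from j=0 onward; find where it first fails.
  j=0: holds
  j=1: holds
  j=2: holds
  j=3: holds
  j=4: holds
  j=5: holds
  j=6: holds
  j=7: holds
  j=8: holds
  j=9: holds
  j=10: holds
  j=11: holds
Holds through j=11; largest k = 11.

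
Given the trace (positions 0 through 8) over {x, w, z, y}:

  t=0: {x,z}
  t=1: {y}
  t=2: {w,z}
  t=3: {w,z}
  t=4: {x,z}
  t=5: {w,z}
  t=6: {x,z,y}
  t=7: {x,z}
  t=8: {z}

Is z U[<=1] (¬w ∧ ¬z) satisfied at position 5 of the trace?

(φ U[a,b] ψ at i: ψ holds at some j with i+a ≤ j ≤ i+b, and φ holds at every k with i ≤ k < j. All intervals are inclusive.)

No

Need some j in [5,6] with (¬w ∧ ¬z), and z at every k in [5,j-1].
  j=5: (¬w ∧ ¬z) false.
  j=6: (¬w ∧ ¬z) false.
No j in the window works → until fails.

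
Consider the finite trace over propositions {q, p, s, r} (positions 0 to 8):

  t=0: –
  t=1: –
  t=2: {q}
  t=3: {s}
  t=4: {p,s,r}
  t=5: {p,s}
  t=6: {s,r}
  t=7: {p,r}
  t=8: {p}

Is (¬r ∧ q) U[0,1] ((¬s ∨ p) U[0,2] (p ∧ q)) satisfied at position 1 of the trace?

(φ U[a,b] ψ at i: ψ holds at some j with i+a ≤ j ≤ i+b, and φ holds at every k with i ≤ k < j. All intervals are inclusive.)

Need some j in [1,2] with ((¬s ∨ p) U[0,2] (p ∧ q)), and (¬r ∧ q) at every k in [1,j-1].
  j=1: ((¬s ∨ p) U[0,2] (p ∧ q)) — fails.
  j=2: ((¬s ∨ p) U[0,2] (p ∧ q)) — fails.
No j in the window works → until fails.

False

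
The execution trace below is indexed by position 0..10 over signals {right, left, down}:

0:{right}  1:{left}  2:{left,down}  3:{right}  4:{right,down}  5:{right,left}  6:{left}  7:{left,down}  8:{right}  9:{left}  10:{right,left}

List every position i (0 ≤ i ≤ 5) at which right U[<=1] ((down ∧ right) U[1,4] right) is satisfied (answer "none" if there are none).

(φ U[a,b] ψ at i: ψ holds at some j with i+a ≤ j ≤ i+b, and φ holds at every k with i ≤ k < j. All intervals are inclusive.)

3, 4

Evaluate at each i in [0,5]:
  i=0: ✗ (no rhs in [0,1])
  i=1: ✗ (no rhs in [1,2])
  i=2: ✗ (no rhs in [2,3])
  i=3: ✓ (rhs at j=4; lhs holds on [3,3])
  i=4: ✓ (rhs at j=4)
  i=5: ✗ (no rhs in [5,6])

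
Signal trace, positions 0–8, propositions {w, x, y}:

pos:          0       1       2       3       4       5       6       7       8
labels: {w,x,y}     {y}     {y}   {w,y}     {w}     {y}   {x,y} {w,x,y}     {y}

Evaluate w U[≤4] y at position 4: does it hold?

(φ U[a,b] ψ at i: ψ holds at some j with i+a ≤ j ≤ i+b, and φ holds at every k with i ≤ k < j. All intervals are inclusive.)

Holds

Need some j in [4,8] with y, and w at every k in [4,j-1].
  j=4: y false.
  j=5: y holds; w holds at every k in [4,4] → satisfied.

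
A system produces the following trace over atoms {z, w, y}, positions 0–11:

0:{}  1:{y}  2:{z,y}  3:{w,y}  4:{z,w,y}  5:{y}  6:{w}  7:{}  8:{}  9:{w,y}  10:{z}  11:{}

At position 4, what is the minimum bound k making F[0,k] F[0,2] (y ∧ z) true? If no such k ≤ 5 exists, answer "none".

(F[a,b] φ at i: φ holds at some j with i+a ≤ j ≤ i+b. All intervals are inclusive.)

0

Scan j = 4,5,… for F[0,2] (y ∧ z):
  j=4: holds
First hit at j=4, so smallest k = 4-4 = 0.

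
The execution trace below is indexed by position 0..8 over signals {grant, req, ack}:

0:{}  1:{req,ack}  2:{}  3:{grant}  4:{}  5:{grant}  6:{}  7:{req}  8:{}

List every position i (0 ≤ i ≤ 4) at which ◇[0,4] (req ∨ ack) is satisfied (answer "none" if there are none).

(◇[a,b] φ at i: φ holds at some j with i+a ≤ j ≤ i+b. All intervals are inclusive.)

0, 1, 3, 4

Evaluate at each i in [0,4]:
  i=0: ✓ (witness j=1)
  i=1: ✓ (witness j=1)
  i=2: ✗ (none in [2,6])
  i=3: ✓ (witness j=7)
  i=4: ✓ (witness j=7)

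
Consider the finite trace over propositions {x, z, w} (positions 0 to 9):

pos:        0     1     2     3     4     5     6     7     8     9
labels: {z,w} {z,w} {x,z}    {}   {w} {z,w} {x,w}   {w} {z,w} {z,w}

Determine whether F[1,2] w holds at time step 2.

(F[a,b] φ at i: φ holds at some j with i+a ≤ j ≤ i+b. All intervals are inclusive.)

Yes

Check w at each j in [3,4]:
  j=3: false
  j=4: true
Found at j=4 → formula holds.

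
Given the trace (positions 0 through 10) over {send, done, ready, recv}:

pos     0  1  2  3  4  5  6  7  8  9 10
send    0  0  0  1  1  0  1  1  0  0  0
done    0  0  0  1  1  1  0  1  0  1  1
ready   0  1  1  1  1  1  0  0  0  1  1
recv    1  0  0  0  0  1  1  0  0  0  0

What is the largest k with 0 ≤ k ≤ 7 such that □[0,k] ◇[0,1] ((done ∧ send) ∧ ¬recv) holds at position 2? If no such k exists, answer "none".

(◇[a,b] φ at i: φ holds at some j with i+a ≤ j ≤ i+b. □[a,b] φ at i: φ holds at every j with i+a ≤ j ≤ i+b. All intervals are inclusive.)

◇[0,1] ((done ∧ send) ∧ ¬recv) must hold from j=2 onward; find where it first fails.
  j=2: holds
  j=3: holds
  j=4: holds
  j=5: fails
Holds on [2,4], so largest k = 2.

2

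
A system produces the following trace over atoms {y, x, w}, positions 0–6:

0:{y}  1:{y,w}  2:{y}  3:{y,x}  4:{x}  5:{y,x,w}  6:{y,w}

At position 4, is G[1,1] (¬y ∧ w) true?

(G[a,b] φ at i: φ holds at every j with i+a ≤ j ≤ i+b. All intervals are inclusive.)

No

Check (¬y ∧ w) at every j in [5,5]:
  j=5: false
Fails at j=5 → formula fails.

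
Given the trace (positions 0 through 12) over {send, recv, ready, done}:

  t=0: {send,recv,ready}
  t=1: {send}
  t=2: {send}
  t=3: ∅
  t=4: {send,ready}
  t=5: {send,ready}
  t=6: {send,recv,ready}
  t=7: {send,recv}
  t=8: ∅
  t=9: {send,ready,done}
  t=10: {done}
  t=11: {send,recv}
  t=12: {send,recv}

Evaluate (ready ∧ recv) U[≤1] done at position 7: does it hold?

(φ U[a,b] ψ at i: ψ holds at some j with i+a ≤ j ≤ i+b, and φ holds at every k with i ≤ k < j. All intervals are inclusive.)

Need some j in [7,8] with done, and (ready ∧ recv) at every k in [7,j-1].
  j=7: done false.
  j=8: done false.
No j in the window works → until fails.

Does not hold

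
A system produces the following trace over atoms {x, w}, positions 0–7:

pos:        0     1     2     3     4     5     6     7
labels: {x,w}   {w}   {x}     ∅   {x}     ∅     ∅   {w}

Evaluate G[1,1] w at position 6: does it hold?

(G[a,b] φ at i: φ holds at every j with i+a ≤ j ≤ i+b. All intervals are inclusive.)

Yes

Check w at every j in [7,7]:
  j=7: true
All positions satisfy it → formula holds.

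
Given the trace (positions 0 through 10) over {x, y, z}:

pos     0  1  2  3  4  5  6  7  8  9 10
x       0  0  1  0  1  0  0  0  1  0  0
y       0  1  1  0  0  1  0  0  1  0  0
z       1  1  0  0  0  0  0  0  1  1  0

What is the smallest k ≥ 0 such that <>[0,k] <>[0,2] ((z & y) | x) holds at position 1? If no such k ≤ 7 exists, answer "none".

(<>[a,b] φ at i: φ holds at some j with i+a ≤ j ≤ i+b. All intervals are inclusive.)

0

Scan j = 1,2,… for <>[0,2] ((z & y) | x):
  j=1: holds
First hit at j=1, so smallest k = 1-1 = 0.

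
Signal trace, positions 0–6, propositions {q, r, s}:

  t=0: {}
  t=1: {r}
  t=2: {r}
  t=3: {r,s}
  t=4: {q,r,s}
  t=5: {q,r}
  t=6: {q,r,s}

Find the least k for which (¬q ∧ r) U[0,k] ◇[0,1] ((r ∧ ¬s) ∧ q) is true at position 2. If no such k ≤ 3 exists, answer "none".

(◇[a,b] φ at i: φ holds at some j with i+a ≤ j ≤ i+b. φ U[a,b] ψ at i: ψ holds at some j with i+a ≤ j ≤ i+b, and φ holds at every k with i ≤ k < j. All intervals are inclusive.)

Need earliest j ≥ 2 with ◇[0,1] ((r ∧ ¬s) ∧ q), and (¬q ∧ r) at every k in [2,j-1].
  j=2: rhs fails.
  j=3: rhs fails.
  j=4: rhs holds; lhs holds on [2,3]. k = 2.

2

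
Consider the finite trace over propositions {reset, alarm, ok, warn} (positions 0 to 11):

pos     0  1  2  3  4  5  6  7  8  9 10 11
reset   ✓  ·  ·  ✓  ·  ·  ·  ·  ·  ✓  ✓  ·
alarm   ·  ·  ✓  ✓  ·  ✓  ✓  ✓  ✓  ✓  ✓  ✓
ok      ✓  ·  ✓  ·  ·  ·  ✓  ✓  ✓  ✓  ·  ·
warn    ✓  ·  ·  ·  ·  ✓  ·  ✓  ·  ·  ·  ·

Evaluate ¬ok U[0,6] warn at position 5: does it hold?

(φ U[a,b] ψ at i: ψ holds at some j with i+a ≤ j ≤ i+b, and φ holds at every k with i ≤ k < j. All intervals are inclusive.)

Need some j in [5,11] with warn, and ¬ok at every k in [5,j-1].
  j=5: warn holds; no prefix to check → satisfied.

Holds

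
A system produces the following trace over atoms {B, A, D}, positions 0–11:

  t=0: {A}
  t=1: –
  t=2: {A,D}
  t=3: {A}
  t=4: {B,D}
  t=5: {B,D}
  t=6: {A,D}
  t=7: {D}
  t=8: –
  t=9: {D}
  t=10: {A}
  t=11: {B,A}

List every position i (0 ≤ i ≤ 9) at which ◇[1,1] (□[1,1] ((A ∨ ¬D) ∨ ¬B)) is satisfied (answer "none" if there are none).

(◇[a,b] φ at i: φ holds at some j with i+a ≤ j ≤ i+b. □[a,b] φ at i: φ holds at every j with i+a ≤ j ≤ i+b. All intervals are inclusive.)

0, 1, 4, 5, 6, 7, 8, 9

Evaluate at each i in [0,9]:
  i=0: ✓ (witness j=1)
  i=1: ✓ (witness j=2)
  i=2: ✗ (none in [3,3])
  i=3: ✗ (none in [4,4])
  i=4: ✓ (witness j=5)
  i=5: ✓ (witness j=6)
  i=6: ✓ (witness j=7)
  i=7: ✓ (witness j=8)
  i=8: ✓ (witness j=9)
  i=9: ✓ (witness j=10)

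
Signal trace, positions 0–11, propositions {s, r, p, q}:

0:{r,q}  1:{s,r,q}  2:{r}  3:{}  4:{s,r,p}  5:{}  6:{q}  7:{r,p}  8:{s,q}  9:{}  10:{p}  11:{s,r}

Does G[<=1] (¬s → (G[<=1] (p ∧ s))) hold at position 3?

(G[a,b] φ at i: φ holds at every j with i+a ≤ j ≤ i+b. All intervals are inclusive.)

Check (¬s → (G[<=1] (p ∧ s))) at every j in [3,4]:
  j=3: antecedent true; consequent fails at 3 → ✗
  j=4: antecedent false → ✓
Fails at j=3 → formula fails.

False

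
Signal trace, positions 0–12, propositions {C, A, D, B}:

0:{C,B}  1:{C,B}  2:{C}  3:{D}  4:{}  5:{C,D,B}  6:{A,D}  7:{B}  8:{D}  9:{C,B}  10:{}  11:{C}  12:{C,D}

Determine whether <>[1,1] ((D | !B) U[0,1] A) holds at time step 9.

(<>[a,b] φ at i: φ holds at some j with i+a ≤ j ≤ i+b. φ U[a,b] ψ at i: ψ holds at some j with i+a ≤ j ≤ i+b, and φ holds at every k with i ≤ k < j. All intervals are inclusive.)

False

Check ((D | !B) U[0,1] A) at each j in [10,10]:
  j=10: fails
No position in the window satisfies it → formula fails.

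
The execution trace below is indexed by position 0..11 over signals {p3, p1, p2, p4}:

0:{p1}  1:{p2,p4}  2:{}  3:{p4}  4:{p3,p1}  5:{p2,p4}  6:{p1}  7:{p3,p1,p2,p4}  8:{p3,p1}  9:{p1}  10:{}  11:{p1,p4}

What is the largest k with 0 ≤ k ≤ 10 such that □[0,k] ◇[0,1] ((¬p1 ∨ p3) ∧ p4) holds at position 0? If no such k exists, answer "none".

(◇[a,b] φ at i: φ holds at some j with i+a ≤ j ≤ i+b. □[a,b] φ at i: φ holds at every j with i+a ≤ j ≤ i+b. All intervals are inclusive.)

7

◇[0,1] ((¬p1 ∨ p3) ∧ p4) must hold from j=0 onward; find where it first fails.
  j=0: holds
  j=1: holds
  j=2: holds
  j=3: holds
  j=4: holds
  j=5: holds
  j=6: holds
  j=7: holds
  j=8: fails
Holds on [0,7], so largest k = 7.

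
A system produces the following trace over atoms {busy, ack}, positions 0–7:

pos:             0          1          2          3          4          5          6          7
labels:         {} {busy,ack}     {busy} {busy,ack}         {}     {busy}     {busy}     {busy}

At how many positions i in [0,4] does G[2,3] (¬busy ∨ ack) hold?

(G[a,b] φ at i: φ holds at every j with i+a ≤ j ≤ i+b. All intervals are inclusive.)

1

Evaluate at each i in [0,4]:
  i=0: ✗ (fails at j=2)
  i=1: ✓ (all of [3,4])
  i=2: ✗ (fails at j=5)
  i=3: ✗ (fails at j=5)
  i=4: ✗ (fails at j=6)
Positions where it holds: {1} → 1.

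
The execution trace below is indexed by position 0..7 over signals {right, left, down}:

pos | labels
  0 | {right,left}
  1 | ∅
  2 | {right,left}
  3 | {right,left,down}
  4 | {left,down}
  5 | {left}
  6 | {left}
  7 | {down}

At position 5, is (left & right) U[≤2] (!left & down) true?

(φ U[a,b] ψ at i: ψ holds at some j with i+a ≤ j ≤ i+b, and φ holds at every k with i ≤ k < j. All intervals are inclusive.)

No

Need some j in [5,7] with (!left & down), and (left & right) at every k in [5,j-1].
  j=5: (!left & down) false.
  j=6: (!left & down) false.
  j=7: (!left & down) holds, but (left & right) fails at k=5 → not this j.
No j in the window works → until fails.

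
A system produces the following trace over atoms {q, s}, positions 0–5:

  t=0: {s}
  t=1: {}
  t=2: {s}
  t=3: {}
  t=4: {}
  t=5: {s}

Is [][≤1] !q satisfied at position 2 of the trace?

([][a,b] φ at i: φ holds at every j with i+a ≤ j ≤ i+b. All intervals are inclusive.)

Check !q at every j in [2,3]:
  j=2: true
  j=3: true
All positions satisfy it → formula holds.

Holds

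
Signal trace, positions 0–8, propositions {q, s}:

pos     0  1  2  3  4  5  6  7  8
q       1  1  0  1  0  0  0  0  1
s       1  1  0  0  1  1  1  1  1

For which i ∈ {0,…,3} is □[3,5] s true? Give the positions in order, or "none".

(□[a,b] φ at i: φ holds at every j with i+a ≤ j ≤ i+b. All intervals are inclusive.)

1, 2, 3

Evaluate at each i in [0,3]:
  i=0: ✗ (fails at j=3)
  i=1: ✓ (all of [4,6])
  i=2: ✓ (all of [5,7])
  i=3: ✓ (all of [6,8])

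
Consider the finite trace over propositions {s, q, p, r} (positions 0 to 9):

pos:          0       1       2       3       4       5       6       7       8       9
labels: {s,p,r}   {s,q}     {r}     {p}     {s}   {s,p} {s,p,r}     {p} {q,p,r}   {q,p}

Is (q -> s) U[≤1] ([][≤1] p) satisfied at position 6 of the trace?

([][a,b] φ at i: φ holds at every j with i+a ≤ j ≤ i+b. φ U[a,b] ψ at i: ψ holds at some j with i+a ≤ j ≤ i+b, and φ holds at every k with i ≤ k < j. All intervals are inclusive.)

True

Need some j in [6,7] with [][≤1] p, and (q -> s) at every k in [6,j-1].
  j=6: [][≤1] p holds; no prefix to check → satisfied.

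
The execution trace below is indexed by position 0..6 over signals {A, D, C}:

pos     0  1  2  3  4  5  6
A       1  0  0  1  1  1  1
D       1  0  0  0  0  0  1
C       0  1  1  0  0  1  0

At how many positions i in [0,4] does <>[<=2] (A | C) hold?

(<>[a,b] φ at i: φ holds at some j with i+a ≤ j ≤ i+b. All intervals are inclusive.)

Evaluate at each i in [0,4]:
  i=0: ✓ (witness j=0)
  i=1: ✓ (witness j=1)
  i=2: ✓ (witness j=2)
  i=3: ✓ (witness j=3)
  i=4: ✓ (witness j=4)
Positions where it holds: {0, 1, 2, 3, 4} → 5.

5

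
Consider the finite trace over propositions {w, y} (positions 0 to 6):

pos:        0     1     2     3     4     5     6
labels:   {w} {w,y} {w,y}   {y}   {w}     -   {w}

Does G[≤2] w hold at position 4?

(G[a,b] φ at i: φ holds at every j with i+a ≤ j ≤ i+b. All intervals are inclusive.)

Check w at every j in [4,6]:
  j=4: true
  j=5: false
  j=6: true
Fails at j=5 → formula fails.

Does not hold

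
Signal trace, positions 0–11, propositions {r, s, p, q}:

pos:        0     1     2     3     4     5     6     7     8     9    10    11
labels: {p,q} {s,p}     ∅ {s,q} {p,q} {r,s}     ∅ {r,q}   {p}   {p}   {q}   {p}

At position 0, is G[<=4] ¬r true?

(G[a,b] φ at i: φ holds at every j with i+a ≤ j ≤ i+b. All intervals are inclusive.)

Check ¬r at every j in [0,4]:
  j=0: true
  j=1: true
  j=2: true
  j=3: true
  j=4: true
All positions satisfy it → formula holds.

Holds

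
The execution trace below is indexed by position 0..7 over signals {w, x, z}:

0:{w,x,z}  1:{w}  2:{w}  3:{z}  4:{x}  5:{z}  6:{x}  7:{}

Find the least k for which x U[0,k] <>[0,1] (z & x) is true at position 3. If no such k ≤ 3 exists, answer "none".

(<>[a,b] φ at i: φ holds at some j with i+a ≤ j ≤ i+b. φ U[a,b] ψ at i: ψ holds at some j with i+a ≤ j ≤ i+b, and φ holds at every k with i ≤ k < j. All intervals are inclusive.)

none

Need earliest j ≥ 3 with <>[0,1] (z & x), and x at every k in [3,j-1].
  j=3: rhs fails.
  j=4: rhs fails.
  j=5: rhs fails.
  j=6: rhs fails.
No witness within the range → none.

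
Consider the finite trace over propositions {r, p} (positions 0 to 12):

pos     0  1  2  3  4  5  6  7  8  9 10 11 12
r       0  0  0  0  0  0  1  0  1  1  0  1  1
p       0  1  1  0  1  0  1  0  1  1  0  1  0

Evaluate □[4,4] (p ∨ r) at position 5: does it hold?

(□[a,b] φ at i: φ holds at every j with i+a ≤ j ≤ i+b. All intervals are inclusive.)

Check (p ∨ r) at every j in [9,9]:
  j=9: true
All positions satisfy it → formula holds.

Yes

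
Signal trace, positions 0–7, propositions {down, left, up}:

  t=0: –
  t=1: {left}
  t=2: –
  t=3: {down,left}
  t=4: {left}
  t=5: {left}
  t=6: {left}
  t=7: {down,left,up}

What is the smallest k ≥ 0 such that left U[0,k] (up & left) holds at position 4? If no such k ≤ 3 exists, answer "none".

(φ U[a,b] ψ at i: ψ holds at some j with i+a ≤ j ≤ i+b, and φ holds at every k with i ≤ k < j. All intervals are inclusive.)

Need earliest j ≥ 4 with (up & left), and left at every k in [4,j-1].
  j=4: rhs fails.
  j=5: rhs fails.
  j=6: rhs fails.
  j=7: rhs holds; lhs holds on [4,6]. k = 3.

3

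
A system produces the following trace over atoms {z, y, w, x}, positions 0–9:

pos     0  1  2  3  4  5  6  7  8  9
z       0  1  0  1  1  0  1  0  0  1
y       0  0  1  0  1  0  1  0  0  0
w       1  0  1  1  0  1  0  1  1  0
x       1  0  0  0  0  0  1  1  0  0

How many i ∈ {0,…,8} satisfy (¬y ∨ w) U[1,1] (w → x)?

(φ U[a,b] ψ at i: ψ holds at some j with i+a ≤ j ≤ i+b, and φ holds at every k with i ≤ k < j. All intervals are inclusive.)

4

Evaluate at each i in [0,8]:
  i=0: ✓ (rhs at j=1; lhs holds on [0,0])
  i=1: ✗ (no rhs in [2,2])
  i=2: ✗ (no rhs in [3,3])
  i=3: ✓ (rhs at j=4; lhs holds on [3,3])
  i=4: ✗ (no rhs in [5,5])
  i=5: ✓ (rhs at j=6; lhs holds on [5,5])
  i=6: ✗ (lhs fails at k=6 before rhs at j=7)
  i=7: ✗ (no rhs in [8,8])
  i=8: ✓ (rhs at j=9; lhs holds on [8,8])
Positions where it holds: {0, 3, 5, 8} → 4.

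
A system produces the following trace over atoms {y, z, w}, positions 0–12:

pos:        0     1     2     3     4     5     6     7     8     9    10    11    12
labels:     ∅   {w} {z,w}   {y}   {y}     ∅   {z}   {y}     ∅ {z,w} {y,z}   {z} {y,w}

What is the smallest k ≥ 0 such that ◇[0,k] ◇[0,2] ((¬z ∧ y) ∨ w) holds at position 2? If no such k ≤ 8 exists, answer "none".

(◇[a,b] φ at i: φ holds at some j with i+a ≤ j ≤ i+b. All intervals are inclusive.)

0

Scan j = 2,3,… for ◇[0,2] ((¬z ∧ y) ∨ w):
  j=2: holds
First hit at j=2, so smallest k = 2-2 = 0.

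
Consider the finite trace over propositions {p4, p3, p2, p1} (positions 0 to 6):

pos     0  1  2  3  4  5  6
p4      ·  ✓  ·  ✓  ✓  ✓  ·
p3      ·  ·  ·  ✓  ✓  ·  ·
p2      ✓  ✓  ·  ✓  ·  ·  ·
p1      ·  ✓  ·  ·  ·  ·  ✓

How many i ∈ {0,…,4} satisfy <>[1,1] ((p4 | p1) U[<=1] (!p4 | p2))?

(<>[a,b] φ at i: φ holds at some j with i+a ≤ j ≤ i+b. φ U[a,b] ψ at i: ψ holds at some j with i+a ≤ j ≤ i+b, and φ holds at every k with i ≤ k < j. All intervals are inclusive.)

Evaluate at each i in [0,4]:
  i=0: ✓ (witness j=1)
  i=1: ✓ (witness j=2)
  i=2: ✓ (witness j=3)
  i=3: ✗ (none in [4,4])
  i=4: ✓ (witness j=5)
Positions where it holds: {0, 1, 2, 4} → 4.

4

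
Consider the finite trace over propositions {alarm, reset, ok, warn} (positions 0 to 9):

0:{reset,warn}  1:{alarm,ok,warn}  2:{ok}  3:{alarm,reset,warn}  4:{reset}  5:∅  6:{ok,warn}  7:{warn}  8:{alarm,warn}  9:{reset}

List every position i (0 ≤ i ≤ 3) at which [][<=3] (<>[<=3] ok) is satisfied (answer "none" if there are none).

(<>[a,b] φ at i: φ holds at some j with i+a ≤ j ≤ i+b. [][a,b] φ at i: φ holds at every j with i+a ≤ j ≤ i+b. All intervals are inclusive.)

Evaluate at each i in [0,3]:
  i=0: ✓ (all of [0,3])
  i=1: ✓ (all of [1,4])
  i=2: ✓ (all of [2,5])
  i=3: ✓ (all of [3,6])

0, 1, 2, 3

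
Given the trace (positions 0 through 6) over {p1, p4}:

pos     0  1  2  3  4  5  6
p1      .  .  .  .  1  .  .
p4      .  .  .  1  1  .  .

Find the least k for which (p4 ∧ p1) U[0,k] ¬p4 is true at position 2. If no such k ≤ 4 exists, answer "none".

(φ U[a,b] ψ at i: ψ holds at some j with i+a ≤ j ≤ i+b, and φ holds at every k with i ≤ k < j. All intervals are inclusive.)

Need earliest j ≥ 2 with ¬p4, and (p4 ∧ p1) at every k in [2,j-1].
  j=2: rhs holds (empty prefix). k = 0.

0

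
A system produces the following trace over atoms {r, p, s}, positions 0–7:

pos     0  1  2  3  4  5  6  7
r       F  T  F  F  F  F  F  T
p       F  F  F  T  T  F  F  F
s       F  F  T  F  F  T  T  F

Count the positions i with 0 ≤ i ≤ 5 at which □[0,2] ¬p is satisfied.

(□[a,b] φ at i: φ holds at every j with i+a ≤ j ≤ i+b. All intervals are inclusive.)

2

Evaluate at each i in [0,5]:
  i=0: ✓ (all of [0,2])
  i=1: ✗ (fails at j=3)
  i=2: ✗ (fails at j=3)
  i=3: ✗ (fails at j=3)
  i=4: ✗ (fails at j=4)
  i=5: ✓ (all of [5,7])
Positions where it holds: {0, 5} → 2.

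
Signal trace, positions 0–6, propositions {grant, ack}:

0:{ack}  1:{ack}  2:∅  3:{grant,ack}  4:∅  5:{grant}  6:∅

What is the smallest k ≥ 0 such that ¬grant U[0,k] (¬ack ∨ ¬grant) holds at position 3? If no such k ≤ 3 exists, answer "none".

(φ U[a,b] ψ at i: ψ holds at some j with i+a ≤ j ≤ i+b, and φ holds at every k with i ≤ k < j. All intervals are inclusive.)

Need earliest j ≥ 3 with (¬ack ∨ ¬grant), and ¬grant at every k in [3,j-1].
  j=3: rhs fails.
  j=4: rhs holds but lhs fails at k=3.
  j=5: rhs holds but lhs fails at k=3.
  j=6: rhs holds but lhs fails at k=3.
No witness within the range → none.

none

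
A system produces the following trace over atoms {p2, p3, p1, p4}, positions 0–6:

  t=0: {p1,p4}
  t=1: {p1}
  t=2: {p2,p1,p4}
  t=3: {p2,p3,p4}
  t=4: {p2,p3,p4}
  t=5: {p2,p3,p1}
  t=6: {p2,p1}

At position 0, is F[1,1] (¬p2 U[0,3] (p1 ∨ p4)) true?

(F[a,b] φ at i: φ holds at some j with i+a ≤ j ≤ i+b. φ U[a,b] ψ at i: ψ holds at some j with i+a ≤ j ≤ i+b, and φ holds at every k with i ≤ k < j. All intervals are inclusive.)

Yes

Check (¬p2 U[0,3] (p1 ∨ p4)) at each j in [1,1]:
  j=1: holds
Found at j=1 → formula holds.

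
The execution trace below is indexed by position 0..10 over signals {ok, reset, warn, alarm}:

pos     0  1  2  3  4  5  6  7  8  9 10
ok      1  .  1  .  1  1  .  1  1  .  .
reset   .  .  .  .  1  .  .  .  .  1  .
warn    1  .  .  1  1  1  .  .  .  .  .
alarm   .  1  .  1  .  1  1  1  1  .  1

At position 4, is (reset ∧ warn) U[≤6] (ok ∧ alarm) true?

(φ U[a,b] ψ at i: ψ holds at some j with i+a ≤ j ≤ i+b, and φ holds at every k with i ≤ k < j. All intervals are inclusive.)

Need some j in [4,10] with (ok ∧ alarm), and (reset ∧ warn) at every k in [4,j-1].
  j=4: (ok ∧ alarm) false.
  j=5: (ok ∧ alarm) holds; (reset ∧ warn) holds at every k in [4,4] → satisfied.

Holds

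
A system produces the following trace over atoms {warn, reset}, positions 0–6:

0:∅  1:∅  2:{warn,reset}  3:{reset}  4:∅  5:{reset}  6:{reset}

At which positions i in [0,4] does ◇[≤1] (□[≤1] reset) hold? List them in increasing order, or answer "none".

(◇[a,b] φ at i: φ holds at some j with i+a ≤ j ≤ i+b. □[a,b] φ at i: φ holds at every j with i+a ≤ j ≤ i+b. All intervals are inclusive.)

1, 2, 4

Evaluate at each i in [0,4]:
  i=0: ✗ (none in [0,1])
  i=1: ✓ (witness j=2)
  i=2: ✓ (witness j=2)
  i=3: ✗ (none in [3,4])
  i=4: ✓ (witness j=5)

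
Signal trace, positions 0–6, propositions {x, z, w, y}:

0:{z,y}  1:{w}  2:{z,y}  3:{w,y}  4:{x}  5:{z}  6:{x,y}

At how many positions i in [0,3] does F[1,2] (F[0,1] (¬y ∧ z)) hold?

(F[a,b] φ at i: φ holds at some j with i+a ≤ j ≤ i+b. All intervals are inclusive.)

Evaluate at each i in [0,3]:
  i=0: ✗ (none in [1,2])
  i=1: ✗ (none in [2,3])
  i=2: ✓ (witness j=4)
  i=3: ✓ (witness j=4)
Positions where it holds: {2, 3} → 2.

2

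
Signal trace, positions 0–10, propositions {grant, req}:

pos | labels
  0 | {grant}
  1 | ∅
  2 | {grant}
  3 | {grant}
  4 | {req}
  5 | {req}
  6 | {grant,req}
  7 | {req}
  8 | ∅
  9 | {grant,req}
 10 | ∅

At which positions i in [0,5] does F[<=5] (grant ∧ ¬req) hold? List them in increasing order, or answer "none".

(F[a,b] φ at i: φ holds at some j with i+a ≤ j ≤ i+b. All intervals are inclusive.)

0, 1, 2, 3

Evaluate at each i in [0,5]:
  i=0: ✓ (witness j=0)
  i=1: ✓ (witness j=2)
  i=2: ✓ (witness j=2)
  i=3: ✓ (witness j=3)
  i=4: ✗ (none in [4,9])
  i=5: ✗ (none in [5,10])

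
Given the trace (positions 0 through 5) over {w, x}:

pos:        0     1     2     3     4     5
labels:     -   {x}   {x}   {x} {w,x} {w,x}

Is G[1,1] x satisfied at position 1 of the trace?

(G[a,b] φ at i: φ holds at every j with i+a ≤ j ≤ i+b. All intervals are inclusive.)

Check x at every j in [2,2]:
  j=2: true
All positions satisfy it → formula holds.

Holds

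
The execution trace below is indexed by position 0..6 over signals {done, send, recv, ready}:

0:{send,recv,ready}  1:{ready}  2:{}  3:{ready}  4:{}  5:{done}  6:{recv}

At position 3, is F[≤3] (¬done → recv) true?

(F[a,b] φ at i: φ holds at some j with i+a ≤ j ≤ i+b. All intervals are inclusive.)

Holds

Check (¬done → recv) at each j in [3,6]:
  j=3: false
  j=4: false
  j=5: true
  j=6: true
Found at j=5 → formula holds.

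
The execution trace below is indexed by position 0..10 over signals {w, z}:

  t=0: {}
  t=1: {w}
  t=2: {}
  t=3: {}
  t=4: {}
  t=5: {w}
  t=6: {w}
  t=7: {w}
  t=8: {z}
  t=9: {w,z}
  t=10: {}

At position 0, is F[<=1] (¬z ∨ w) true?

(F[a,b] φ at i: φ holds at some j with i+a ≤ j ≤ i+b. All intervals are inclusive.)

Check (¬z ∨ w) at each j in [0,1]:
  j=0: true
  j=1: true
Found at j=0 → formula holds.

Yes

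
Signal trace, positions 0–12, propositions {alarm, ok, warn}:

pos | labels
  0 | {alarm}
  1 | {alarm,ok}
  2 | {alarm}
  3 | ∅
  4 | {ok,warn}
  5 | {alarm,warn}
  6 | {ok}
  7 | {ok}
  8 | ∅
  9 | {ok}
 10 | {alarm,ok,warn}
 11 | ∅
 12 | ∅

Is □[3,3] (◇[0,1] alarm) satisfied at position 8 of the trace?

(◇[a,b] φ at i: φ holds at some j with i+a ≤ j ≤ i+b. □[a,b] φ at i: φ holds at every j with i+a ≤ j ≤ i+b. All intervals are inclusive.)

False

Check ◇[0,1] alarm at every j in [11,11]:
  j=11: fails (none in [11,12])
Fails at j=11 → formula fails.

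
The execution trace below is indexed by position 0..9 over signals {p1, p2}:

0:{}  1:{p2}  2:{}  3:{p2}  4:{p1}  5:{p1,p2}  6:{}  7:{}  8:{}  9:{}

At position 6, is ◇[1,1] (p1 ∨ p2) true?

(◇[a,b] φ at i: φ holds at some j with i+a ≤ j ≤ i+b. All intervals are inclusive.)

Check (p1 ∨ p2) at each j in [7,7]:
  j=7: false
No position in the window satisfies it → formula fails.

No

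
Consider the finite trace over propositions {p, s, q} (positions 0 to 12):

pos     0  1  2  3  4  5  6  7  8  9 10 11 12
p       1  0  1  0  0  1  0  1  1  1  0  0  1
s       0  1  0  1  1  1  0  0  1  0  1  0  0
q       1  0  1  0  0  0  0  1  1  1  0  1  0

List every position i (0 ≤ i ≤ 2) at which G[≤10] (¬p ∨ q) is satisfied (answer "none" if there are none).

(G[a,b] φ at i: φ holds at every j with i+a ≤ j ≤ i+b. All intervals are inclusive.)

Evaluate at each i in [0,2]:
  i=0: ✗ (fails at j=5)
  i=1: ✗ (fails at j=5)
  i=2: ✗ (fails at j=5)

none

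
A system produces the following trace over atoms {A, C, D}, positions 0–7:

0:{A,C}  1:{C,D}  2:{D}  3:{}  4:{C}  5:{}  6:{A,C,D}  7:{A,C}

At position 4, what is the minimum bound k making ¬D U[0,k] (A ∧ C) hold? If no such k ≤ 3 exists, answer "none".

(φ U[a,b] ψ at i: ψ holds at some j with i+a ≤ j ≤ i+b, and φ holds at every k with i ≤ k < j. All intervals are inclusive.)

2

Need earliest j ≥ 4 with (A ∧ C), and ¬D at every k in [4,j-1].
  j=4: rhs fails.
  j=5: rhs fails.
  j=6: rhs holds; lhs holds on [4,5]. k = 2.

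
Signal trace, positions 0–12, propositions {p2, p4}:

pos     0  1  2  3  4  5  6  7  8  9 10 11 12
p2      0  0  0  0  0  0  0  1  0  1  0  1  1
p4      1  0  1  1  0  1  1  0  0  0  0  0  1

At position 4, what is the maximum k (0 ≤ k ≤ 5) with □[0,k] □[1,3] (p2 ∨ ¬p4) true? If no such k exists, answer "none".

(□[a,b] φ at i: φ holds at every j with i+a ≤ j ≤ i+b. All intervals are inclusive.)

none

□[1,3] (p2 ∨ ¬p4) must hold from j=4 onward; find where it first fails.
  j=4: fails → no k works.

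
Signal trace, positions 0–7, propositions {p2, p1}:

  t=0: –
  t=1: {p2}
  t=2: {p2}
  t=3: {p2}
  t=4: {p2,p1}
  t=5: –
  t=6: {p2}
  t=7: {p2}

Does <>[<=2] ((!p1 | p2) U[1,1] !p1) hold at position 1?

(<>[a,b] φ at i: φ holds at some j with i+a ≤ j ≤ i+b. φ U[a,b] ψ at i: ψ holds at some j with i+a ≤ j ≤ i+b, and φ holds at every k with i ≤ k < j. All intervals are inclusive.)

Holds

Check ((!p1 | p2) U[1,1] !p1) at each j in [1,3]:
  j=1: holds
  j=2: holds
  j=3: fails
Found at j=1 → formula holds.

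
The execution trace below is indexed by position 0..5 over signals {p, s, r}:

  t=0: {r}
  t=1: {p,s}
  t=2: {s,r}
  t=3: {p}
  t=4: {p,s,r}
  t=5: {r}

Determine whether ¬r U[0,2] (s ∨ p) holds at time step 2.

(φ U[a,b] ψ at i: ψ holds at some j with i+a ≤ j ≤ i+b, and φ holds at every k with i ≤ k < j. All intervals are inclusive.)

Need some j in [2,4] with (s ∨ p), and ¬r at every k in [2,j-1].
  j=2: (s ∨ p) holds; no prefix to check → satisfied.

Holds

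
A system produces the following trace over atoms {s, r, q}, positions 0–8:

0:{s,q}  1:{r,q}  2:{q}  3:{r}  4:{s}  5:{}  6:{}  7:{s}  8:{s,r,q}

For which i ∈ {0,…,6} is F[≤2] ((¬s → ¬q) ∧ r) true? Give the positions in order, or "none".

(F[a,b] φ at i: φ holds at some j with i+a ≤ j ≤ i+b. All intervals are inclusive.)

Evaluate at each i in [0,6]:
  i=0: ✗ (none in [0,2])
  i=1: ✓ (witness j=3)
  i=2: ✓ (witness j=3)
  i=3: ✓ (witness j=3)
  i=4: ✗ (none in [4,6])
  i=5: ✗ (none in [5,7])
  i=6: ✓ (witness j=8)

1, 2, 3, 6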